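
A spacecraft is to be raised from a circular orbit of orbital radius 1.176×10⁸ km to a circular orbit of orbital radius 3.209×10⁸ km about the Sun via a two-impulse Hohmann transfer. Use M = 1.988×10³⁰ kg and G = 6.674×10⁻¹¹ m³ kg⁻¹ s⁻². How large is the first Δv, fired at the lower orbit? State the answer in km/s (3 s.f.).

μ = GM = 6.674×10⁻¹¹ × 1.988×10³⁰ = 1.327×10²⁰ m³/s².
r₁ = 1.176×10⁸ km = 1.176×10¹¹ m.
r₂ = 3.209×10⁸ km = 3.209×10¹¹ m.
Transfer ellipse a_t = (r₁ + r₂)/2 = 2.192×10¹¹ m.
At r₁: circular v_c1 = √(μ/r₁) = 33590 m/s; transfer-perihelion v_p = √[μ(2/r₁ − 1/a_t)] = 40640 m/s.
Δv₁ = v_p − v_c1 = 7047 m/s.
= 7.047 km/s.

Δv ≈ 7.05 km/s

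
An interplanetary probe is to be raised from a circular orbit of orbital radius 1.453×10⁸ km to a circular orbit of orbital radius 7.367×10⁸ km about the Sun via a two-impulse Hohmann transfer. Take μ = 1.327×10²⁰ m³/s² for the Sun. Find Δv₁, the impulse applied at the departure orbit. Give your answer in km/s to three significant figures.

Δv ≈ 8.84 km/s

r₁ = 1.453×10⁸ km = 1.453×10¹¹ m.
r₂ = 7.367×10⁸ km = 7.367×10¹¹ m.
Transfer ellipse a_t = (r₁ + r₂)/2 = 4.410×10¹¹ m.
At r₁: circular v_c1 = √(μ/r₁) = 30220 m/s; transfer-perihelion v_p = √[μ(2/r₁ − 1/a_t)] = 39060 m/s.
Δv₁ = v_p − v_c1 = 8839 m/s.
= 8.839 km/s.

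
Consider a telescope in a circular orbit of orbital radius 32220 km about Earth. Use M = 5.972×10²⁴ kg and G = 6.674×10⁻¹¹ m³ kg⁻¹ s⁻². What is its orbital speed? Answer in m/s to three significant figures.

v ≈ 3520 m/s

μ = GM = 6.674×10⁻¹¹ × 5.972×10²⁴ = 3.986×10¹⁴ m³/s².
r = 32220 km = 3.222×10⁷ m.
For a circular orbit v = √(μ/r) = √(3.986×10¹⁴ / 3.222×10⁷) = √(1.237×10⁷) = 3517 m/s.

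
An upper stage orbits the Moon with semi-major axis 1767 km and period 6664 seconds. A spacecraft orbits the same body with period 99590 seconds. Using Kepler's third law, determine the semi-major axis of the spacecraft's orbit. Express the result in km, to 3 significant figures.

a₂ ≈ 10700 km

Kepler's third law: a³ ∝ T², so a₂ = a₁ (T₂/T₁)^(2/3).
T₂/T₁ = 14.94, (T₂/T₁)^(2/3) = 6.067.
a₂ = 1767 × 6.067 = 10720 km.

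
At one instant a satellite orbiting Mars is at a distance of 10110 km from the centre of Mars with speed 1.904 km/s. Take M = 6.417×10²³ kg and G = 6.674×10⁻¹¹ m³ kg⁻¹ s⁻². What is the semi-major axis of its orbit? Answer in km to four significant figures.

a ≈ 8836 km

μ = GM = 6.674×10⁻¹¹ × 6.417×10²³ = 4.283×10¹³ m³/s².
r = 1.011×10⁷ m.
Specific orbital energy ε = v²/2 − μ/r = (1904)²/2 − 4.283×10¹³/1.011×10⁷ = -2.424×10⁶ J/kg.
Since ε = −μ/(2a), a = −μ/(2ε) = 8.836×10⁶ m = 8835.8 km.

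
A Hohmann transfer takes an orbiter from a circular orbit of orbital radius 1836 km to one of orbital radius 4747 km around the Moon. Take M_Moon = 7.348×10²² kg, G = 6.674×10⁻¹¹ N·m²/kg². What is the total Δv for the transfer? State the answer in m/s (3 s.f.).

μ = GM = 6.674×10⁻¹¹ × 7.348×10²² = 4.904×10¹² m³/s².
r₁ = 1836 km = 1.836×10⁶ m.
r₂ = 4747 km = 4.747×10⁶ m.
Transfer ellipse a_t = (r₁ + r₂)/2 = 3.292×10⁶ m.
At r₁: circular v_c1 = √(μ/r₁) = 1634 m/s; transfer-perilune v_p = √[μ(2/r₁ − 1/a_t)] = 1963 m/s.
Δv₁ = v_p − v_c1 = 328.4 m/s.
At r₂: circular v_c2 = √(μ/r₂) = 1016 m/s; transfer-apolune v_a = √[μ(2/r₂ − 1/a_t)] = 759.1 m/s.
Δv₂ = v_c2 − v_a = 257.3 m/s.
Total Δv = Δv₁ + Δv₂ = 585.7 m/s.

Δv_total ≈ 586 m/s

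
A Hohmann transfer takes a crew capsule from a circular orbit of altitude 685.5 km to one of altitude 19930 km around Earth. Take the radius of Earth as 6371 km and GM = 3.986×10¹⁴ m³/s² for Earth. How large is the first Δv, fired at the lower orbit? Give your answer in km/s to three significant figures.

r₁ = 6371 + 685.5 = 7056.5 km = 7.0565×10⁶ m.
r₂ = 6371 + 19930 = 26301 km = 2.6301×10⁷ m.
Transfer ellipse a_t = (r₁ + r₂)/2 = 1.668×10⁷ m.
At r₁: circular v_c1 = √(μ/r₁) = 7516 m/s; transfer-perigee v_p = √[μ(2/r₁ − 1/a_t)] = 9438 m/s.
Δv₁ = v_p − v_c1 = 1922 m/s.
= 1.922 km/s.

Δv ≈ 1.92 km/s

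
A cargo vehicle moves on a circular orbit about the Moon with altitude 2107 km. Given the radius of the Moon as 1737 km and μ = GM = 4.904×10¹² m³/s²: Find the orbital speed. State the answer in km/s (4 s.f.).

r = 1737 + 2107 = 3844.0 km = 3.8440×10⁶ m.
For a circular orbit v = √(μ/r) = √(4.904×10¹² / 3.844×10⁶) = √(1.276×10⁶) = 1129 m/s.
That is 1.129 km/s.

v ≈ 1.129 km/s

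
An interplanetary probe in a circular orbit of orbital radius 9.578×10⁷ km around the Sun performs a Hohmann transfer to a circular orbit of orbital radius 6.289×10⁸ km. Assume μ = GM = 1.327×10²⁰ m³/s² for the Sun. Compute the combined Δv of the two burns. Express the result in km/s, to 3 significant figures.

r₁ = 9.578×10⁷ km = 9.578×10¹⁰ m.
r₂ = 6.289×10⁸ km = 6.289×10¹¹ m.
Transfer ellipse a_t = (r₁ + r₂)/2 = 3.623×10¹¹ m.
At r₁: circular v_c1 = √(μ/r₁) = 37220 m/s; transfer-perihelion v_p = √[μ(2/r₁ − 1/a_t)] = 49040 m/s.
Δv₁ = v_p − v_c1 = 11820 m/s.
At r₂: circular v_c2 = √(μ/r₂) = 14530 m/s; transfer-aphelion v_a = √[μ(2/r₂ − 1/a_t)] = 7468 m/s.
Δv₂ = v_c2 − v_a = 7058 m/s.
Total Δv = Δv₁ + Δv₂ = 18870 m/s = 18.87 km/s.

Δv_total ≈ 18.9 km/s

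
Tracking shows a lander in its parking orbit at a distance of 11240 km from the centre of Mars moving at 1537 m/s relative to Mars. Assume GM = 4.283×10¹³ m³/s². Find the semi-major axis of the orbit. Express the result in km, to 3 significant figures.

a ≈ 8140 km

r = 1.124×10⁷ m.
Vis-viva rearranged: 1/a = 2/r − v²/μ = 1.779×10⁻⁷ − 5.516×10⁻⁸ = 1.228×10⁻⁷ m⁻¹.
a = 8.145×10⁶ m = 8144.7 km.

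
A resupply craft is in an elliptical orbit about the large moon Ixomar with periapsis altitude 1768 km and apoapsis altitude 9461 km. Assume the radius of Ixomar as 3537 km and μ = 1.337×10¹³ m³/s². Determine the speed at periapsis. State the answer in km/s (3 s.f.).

r_p = 3537 + 1768 = 5305.0 km = 5.3050×10⁶ m.
r_a = 3537 + 9461 = 12998 km = 1.2998×10⁷ m.
Semi-major axis a = (r_p + r_a)/2 = 9151.5 km = 9.152×10⁶ m.
Vis-viva: v² = μ(2/r − 1/a) = 1.337×10¹³ × (3.770×10⁻⁷ − 1.093×10⁻⁷) = 3.580×10⁶ m²/s².
v = 1892 m/s = 1.892 km/s.

v ≈ 1.89 km/s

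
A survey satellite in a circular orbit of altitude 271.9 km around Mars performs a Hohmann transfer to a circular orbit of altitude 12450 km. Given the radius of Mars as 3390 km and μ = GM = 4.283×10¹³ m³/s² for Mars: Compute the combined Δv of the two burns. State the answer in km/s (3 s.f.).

r₁ = 3390 + 271.9 = 3661.9 km = 3.6619×10⁶ m.
r₂ = 3390 + 12450 = 15840 km = 1.5840×10⁷ m.
Transfer ellipse a_t = (r₁ + r₂)/2 = 9.751×10⁶ m.
At r₁: circular v_c1 = √(μ/r₁) = 3420 m/s; transfer-periapsis v_p = √[μ(2/r₁ − 1/a_t)] = 4359 m/s.
Δv₁ = v_p − v_c1 = 938.9 m/s.
At r₂: circular v_c2 = √(μ/r₂) = 1644 m/s; transfer-apoapsis v_a = √[μ(2/r₂ − 1/a_t)] = 1008 m/s.
Δv₂ = v_c2 − v_a = 636.7 m/s.
Total Δv = Δv₁ + Δv₂ = 1576 m/s = 1.576 km/s.

Δv_total ≈ 1.58 km/s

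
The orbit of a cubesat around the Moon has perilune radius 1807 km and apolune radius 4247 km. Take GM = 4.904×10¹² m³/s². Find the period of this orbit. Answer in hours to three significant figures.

Semi-major axis a = (r_p + r_a)/2 = (1807.0 + 4247.0)/2 = 3027.0 km = 3.027×10⁶ m.
By Kepler's third law T = 2π√(a³/μ) = 2π × 2.378×10³ = 1.494×10⁴ s.
= 4.151 hours.

T ≈ 4.15 hours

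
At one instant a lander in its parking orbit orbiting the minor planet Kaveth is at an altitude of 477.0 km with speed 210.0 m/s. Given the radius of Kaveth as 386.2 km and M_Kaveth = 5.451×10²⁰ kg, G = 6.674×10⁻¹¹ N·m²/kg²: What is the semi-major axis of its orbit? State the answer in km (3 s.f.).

a ≈ 905 km

μ = GM = 6.674×10⁻¹¹ × 5.451×10²⁰ = 3.638×10¹⁰ m³/s².
r = 386.2 + 477.0 = 863.20 km = 8.632×10⁵ m.
Specific orbital energy ε = v²/2 − μ/r = (210.0)²/2 − 3.638×10¹⁰/8.632×10⁵ = -2.010×10⁴ J/kg.
Since ε = −μ/(2a), a = −μ/(2ε) = 9.052×10⁵ m = 905.18 km.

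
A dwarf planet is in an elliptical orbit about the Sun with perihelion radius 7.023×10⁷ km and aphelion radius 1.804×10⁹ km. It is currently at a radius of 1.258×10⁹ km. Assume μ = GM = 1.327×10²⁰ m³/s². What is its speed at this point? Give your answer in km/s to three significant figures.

Semi-major axis a = (r_p + r_a)/2 = 9.3712×10⁸ km = 9.371×10¹¹ m.
Vis-viva: v² = μ(2/r − 1/a) = 1.327×10²⁰ × (1.590×10⁻¹² − 1.067×10⁻¹²) = 6.936×10⁷ m²/s².
v = 8329 m/s = 8.329 km/s.

v ≈ 8.33 km/s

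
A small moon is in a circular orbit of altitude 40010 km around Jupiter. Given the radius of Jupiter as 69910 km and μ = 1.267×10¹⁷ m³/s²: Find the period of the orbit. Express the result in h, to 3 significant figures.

r = 69910 + 40010 = 109920 km = 1.0992×10⁸ m.
Kepler's third law: T = 2π√(r³/μ) = 2π√((1.099×10⁸)³ / 1.267×10¹⁷).
r³/μ = 1.048×10⁷ s², so T = 2π × 3.238×10³ = 2.034×10⁴ s.
Converting: 2.034×10⁴ s ÷ 3600 = 5.651 h.

T ≈ 5.65 h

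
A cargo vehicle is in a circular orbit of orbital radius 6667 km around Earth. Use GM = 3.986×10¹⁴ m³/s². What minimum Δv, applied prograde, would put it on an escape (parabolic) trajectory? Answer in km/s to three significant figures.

Δv ≈ 3.20 km/s

r = 6667 km = 6.667×10⁶ m.
Circular speed v_c = √(μ/r) = 7732 m/s.
Escape speed v_esc = √(2μ/r) = √2 × v_c = 10930 m/s.
Δv = v_esc − v_c = 3203 m/s = 3.203 km/s.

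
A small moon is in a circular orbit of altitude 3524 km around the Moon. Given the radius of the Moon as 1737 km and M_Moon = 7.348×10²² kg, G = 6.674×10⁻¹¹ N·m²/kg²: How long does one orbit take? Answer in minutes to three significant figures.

μ = GM = 6.674×10⁻¹¹ × 7.348×10²² = 4.904×10¹² m³/s².
r = 1737 + 3524 = 5261.0 km = 5.2610×10⁶ m.
Kepler's third law: T = 2π√(r³/μ) = 2π√((5.261×10⁶)³ / 4.904×10¹²).
r³/μ = 2.969×10⁷ s², so T = 2π × 5.449×10³ = 3.424×10⁴ s.
Converting: 3.424×10⁴ s ÷ 60.00 = 570.6 minutes.

T ≈ 571 minutes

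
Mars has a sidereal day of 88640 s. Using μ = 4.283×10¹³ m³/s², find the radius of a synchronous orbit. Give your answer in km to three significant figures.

r_sync ≈ 20400 km

A synchronous orbit has period T, so by Kepler's third law a = (μT²/4π²)^(1/3).
μT²/4π² = 4.283×10¹³ × (8.864×10⁴)² / 39.48 = 8.524×10²¹ m³.
a = 2.043×10⁷ m = 20428 km.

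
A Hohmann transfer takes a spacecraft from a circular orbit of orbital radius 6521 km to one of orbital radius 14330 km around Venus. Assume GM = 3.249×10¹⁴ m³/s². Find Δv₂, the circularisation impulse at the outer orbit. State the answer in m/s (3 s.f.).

Δv ≈ 996 m/s

r₁ = 6521 km = 6.521×10⁶ m.
r₂ = 14330 km = 1.433×10⁷ m.
Transfer ellipse a_t = (r₁ + r₂)/2 = 1.043×10⁷ m.
At r₁: circular v_c1 = √(μ/r₁) = 7059 m/s; transfer-periapsis v_p = √[μ(2/r₁ − 1/a_t)] = 8275 m/s.
At r₂: circular v_c2 = √(μ/r₂) = 4762 m/s; transfer-apoapsis v_a = √[μ(2/r₂ − 1/a_t)] = 3766 m/s.
Δv₂ = v_c2 − v_a = 995.8 m/s.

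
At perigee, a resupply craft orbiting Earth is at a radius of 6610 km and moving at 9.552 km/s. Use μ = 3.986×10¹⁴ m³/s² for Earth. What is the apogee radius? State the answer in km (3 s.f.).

r_p = 6.610×10⁶ m.
Specific energy ε = v²/2 − μ/r = -1.468×10⁷ J/kg, so a = −μ/(2ε) = 1.357×10⁷ m.
The apsides satisfy r_p + r_a = 2a, so the apogee radius is 2a − r_p = 2.054×10⁷ m = 20538 km.

apogee radius ≈ 20500 km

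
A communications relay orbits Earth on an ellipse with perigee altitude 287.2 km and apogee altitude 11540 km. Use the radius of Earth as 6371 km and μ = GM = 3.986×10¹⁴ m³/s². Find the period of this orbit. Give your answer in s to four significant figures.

T ≈ 13550 s

r_p = 6371 + 287.2 = 6658.2 km = 6.6582×10⁶ m.
r_a = 6371 + 11540 = 17911 km = 1.7911×10⁷ m.
Semi-major axis a = (r_p + r_a)/2 = (6658.2 + 17911)/2 = 12285 km = 1.228×10⁷ m.
By Kepler's third law T = 2π√(a³/μ) = 2π × 2.157×10³ = 1.355×10⁴ s.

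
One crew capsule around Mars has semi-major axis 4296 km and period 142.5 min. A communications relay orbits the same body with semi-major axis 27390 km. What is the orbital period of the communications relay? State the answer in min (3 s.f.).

Kepler's third law: T² ∝ a³, so T₂ = T₁ (a₂/a₁)^(3/2).
a₂/a₁ = 6.376, (a₂/a₁)^(3/2) = 16.10.
T₂ = 142.5 × 16.10 = 2294 min.

T₂ ≈ 2290 min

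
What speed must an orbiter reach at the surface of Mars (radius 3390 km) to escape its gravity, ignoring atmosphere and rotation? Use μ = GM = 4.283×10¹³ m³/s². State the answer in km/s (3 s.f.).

r = R = 3.390×10⁶ m.
Escape speed v_esc = √(2μ/r) = √(2 × 4.283×10¹³ / 3.390×10⁶) = √(2.527×10⁷) = 5027 m/s.
= 5.027 km/s.

v_esc ≈ 5.03 km/s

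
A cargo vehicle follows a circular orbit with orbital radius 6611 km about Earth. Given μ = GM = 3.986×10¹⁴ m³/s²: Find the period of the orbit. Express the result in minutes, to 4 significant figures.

T ≈ 89.16 minutes

r = 6611 km = 6.611×10⁶ m.
Kepler's third law: T = 2π√(r³/μ) = 2π√((6.611×10⁶)³ / 3.986×10¹⁴).
r³/μ = 7.249×10⁵ s², so T = 2π × 8.514×10² = 5.349×10³ s.
Converting: 5.349×10³ s ÷ 60.00 = 89.16 minutes.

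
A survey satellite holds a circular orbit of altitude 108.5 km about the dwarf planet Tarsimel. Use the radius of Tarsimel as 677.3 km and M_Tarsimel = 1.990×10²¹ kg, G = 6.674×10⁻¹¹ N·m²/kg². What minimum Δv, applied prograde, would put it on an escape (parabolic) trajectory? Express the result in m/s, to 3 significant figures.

μ = GM = 6.674×10⁻¹¹ × 1.990×10²¹ = 1.328×10¹¹ m³/s².
r = 677.3 + 108.5 = 785.80 km = 7.8580×10⁵ m.
Circular speed v_c = √(μ/r) = 411.1 m/s.
Escape speed v_esc = √(2μ/r) = √2 × v_c = 581.4 m/s.
Δv = v_esc − v_c = 170.3 m/s.

Δv ≈ 170 m/s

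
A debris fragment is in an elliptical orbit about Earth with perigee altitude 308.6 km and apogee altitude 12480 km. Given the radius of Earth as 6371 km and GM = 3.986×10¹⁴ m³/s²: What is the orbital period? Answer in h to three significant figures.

T ≈ 3.99 h

r_p = 6371 + 308.6 = 6679.6 km = 6.6796×10⁶ m.
r_a = 6371 + 12480 = 18851 km = 1.8851×10⁷ m.
Semi-major axis a = (r_p + r_a)/2 = (6679.6 + 18851)/2 = 12765 km = 1.277×10⁷ m.
By Kepler's third law T = 2π√(a³/μ) = 2π × 2.284×10³ = 1.435×10⁴ s.
= 3.987 h.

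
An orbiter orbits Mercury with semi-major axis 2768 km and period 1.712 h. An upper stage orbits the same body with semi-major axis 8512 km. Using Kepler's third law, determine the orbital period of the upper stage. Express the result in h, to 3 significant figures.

T₂ ≈ 9.23 h

Kepler's third law: T² ∝ a³, so T₂ = T₁ (a₂/a₁)^(3/2).
a₂/a₁ = 3.075, (a₂/a₁)^(3/2) = 5.393.
T₂ = 1.712 × 5.393 = 9.232 h.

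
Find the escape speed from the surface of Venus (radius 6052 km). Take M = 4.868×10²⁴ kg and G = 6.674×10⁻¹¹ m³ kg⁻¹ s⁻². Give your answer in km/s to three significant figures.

μ = GM = 6.674×10⁻¹¹ × 4.868×10²⁴ = 3.249×10¹⁴ m³/s².
r = R = 6.052×10⁶ m.
Escape speed v_esc = √(2μ/r) = √(2 × 3.249×10¹⁴ / 6.052×10⁶) = √(1.074×10⁸) = 10360 m/s.
= 10.36 km/s.

v_esc ≈ 10.4 km/s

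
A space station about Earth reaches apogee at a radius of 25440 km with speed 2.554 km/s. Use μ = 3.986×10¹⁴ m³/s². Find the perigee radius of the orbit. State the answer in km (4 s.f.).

perigee radius ≈ 6688 km

r_a = 2.544×10⁷ m.
Specific energy ε = v²/2 − μ/r = -1.241×10⁷ J/kg, so a = −μ/(2ε) = 1.606×10⁷ m.
The apsides satisfy r_p + r_a = 2a, so the perigee radius is 2a − r_a = 6.688×10⁶ m = 6687.6 km.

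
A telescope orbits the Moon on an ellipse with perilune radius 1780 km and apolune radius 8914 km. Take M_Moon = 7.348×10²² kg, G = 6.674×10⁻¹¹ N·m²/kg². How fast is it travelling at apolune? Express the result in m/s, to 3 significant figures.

v ≈ 428 m/s

μ = GM = 6.674×10⁻¹¹ × 7.348×10²² = 4.904×10¹² m³/s².
Semi-major axis a = (r_p + r_a)/2 = 5347.0 km = 5.347×10⁶ m.
Vis-viva: v² = μ(2/r − 1/a) = 4.904×10¹² × (2.244×10⁻⁷ − 1.870×10⁻⁷) = 1.831×10⁵ m²/s².
v = 428.0 m/s.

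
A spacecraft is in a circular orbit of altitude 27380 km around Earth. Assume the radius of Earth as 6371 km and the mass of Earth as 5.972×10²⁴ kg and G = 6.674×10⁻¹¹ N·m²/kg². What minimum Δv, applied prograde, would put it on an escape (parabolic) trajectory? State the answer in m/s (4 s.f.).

Δv ≈ 1423 m/s

μ = GM = 6.674×10⁻¹¹ × 5.972×10²⁴ = 3.986×10¹⁴ m³/s².
r = 6371 + 27380 = 33751 km = 3.3751×10⁷ m.
Circular speed v_c = √(μ/r) = 3436 m/s.
Escape speed v_esc = √(2μ/r) = √2 × v_c = 4860 m/s.
Δv = v_esc − v_c = 1423 m/s.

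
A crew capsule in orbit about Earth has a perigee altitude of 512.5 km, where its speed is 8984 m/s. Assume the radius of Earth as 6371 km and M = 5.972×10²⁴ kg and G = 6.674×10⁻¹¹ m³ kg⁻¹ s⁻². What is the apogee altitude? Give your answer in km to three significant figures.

μ = GM = 6.674×10⁻¹¹ × 5.972×10²⁴ = 3.986×10¹⁴ m³/s².
r_p = 6371 + 512.5 = 6883.5 km = 6.884×10⁶ m.
Specific energy ε = v²/2 − μ/r = -1.755×10⁷ J/kg, so a = −μ/(2ε) = 1.136×10⁷ m.
The apsides satisfy r_p + r_a = 2a, so the apogee radius is 2a − r_p = 1.583×10⁷ m = 15832 km.
Apogee altitude = 15832 − 6371 = 9460.9 km.

apogee altitude ≈ 9460 km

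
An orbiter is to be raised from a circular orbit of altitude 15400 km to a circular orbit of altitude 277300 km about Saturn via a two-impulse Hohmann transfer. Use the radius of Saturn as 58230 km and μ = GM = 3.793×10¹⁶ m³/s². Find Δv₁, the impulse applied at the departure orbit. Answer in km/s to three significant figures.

r₁ = 58230 + 15400 = 73630 km = 7.3630×10⁷ m.
r₂ = 58230 + 277300 = 335530 km = 3.3553×10⁸ m.
Transfer ellipse a_t = (r₁ + r₂)/2 = 2.046×10⁸ m.
At r₁: circular v_c1 = √(μ/r₁) = 22700 m/s; transfer-perikrone v_p = √[μ(2/r₁ − 1/a_t)] = 29070 m/s.
Δv₁ = v_p − v_c1 = 6370 m/s.
= 6.370 km/s.

Δv ≈ 6.37 km/s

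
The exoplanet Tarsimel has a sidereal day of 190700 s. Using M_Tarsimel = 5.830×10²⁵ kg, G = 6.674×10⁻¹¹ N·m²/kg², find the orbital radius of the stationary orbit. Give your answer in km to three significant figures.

μ = GM = 6.674×10⁻¹¹ × 5.830×10²⁵ = 3.891×10¹⁵ m³/s².
A synchronous orbit has period T, so by Kepler's third law a = (μT²/4π²)^(1/3).
μT²/4π² = 3.891×10¹⁵ × (1.907×10⁵)² / 39.48 = 3.584×10²⁴ m³.
a = 1.530×10⁸ m = 1.5304×10⁵ km.

r_sync ≈ 1.53×10⁵ km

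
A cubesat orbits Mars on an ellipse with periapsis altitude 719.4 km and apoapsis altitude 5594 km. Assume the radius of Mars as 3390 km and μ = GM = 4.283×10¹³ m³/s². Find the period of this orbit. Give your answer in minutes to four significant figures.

r_p = 3390 + 719.4 = 4109.4 km = 4.1094×10⁶ m.
r_a = 3390 + 5594 = 8984.0 km = 8.9840×10⁶ m.
Semi-major axis a = (r_p + r_a)/2 = (4109.4 + 8984.0)/2 = 6546.7 km = 6.547×10⁶ m.
By Kepler's third law T = 2π√(a³/μ) = 2π × 2.560×10³ = 1.608×10⁴ s.
= 268.0 minutes.

T ≈ 268.0 minutes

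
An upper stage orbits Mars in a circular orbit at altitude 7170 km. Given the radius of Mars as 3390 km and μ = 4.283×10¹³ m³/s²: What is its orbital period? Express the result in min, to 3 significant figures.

T ≈ 549 min

r = 3390 + 7170 = 10560 km = 1.0560×10⁷ m.
Kepler's third law: T = 2π√(r³/μ) = 2π√((1.056×10⁷)³ / 4.283×10¹³).
r³/μ = 2.749×10⁷ s², so T = 2π × 5.244×10³ = 3.295×10⁴ s.
Converting: 3.295×10⁴ s ÷ 60.00 = 549.1 min.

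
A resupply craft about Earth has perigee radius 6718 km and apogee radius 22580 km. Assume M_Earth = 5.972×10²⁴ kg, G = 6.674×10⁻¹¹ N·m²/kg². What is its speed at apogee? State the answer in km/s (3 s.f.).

μ = GM = 6.674×10⁻¹¹ × 5.972×10²⁴ = 3.986×10¹⁴ m³/s².
Semi-major axis a = (r_p + r_a)/2 = 14649 km = 1.465×10⁷ m.
Vis-viva: v² = μ(2/r − 1/a) = 3.986×10¹⁴ × (8.857×10⁻⁸ − 6.826×10⁻⁸) = 8.095×10⁶ m²/s².
v = 2845 m/s = 2.845 km/s.

v ≈ 2.85 km/s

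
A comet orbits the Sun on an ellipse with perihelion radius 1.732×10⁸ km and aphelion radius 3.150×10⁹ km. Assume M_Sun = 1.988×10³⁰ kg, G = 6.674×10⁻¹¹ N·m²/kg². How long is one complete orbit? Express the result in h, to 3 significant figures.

T ≈ 325000 h

μ = GM = 6.674×10⁻¹¹ × 1.988×10³⁰ = 1.327×10²⁰ m³/s².
Semi-major axis a = (r_p + r_a)/2 = (1.7320×10⁸ + 3.1500×10⁹)/2 = 1.6616×10⁹ km = 1.662×10¹² m.
By Kepler's third law T = 2π√(a³/μ) = 2π × 1.859×10⁸ = 1.168×10⁹ s.
= 3.245×10⁵ h.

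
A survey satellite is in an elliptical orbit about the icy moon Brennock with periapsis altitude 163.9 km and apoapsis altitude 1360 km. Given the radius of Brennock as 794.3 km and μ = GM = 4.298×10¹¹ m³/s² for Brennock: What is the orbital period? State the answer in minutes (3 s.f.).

T ≈ 310 minutes

r_p = 794.3 + 163.9 = 958.20 km = 9.5820×10⁵ m.
r_a = 794.3 + 1360 = 2154.3 km = 2.1543×10⁶ m.
Semi-major axis a = (r_p + r_a)/2 = (958.20 + 2154.3)/2 = 1556.2 km = 1.556×10⁶ m.
By Kepler's third law T = 2π√(a³/μ) = 2π × 2.961×10³ = 1.861×10⁴ s.
= 310.1 minutes.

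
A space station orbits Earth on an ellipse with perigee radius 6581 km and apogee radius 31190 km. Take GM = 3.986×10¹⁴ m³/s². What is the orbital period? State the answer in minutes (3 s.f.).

Semi-major axis a = (r_p + r_a)/2 = (6581.0 + 31190)/2 = 18886 km = 1.889×10⁷ m.
By Kepler's third law T = 2π√(a³/μ) = 2π × 4.111×10³ = 2.583×10⁴ s.
= 430.5 minutes.

T ≈ 430 minutes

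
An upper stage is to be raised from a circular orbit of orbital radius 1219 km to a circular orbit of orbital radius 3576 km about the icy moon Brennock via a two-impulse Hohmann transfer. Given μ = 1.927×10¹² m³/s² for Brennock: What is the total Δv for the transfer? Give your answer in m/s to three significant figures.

r₁ = 1219 km = 1.219×10⁶ m.
r₂ = 3576 km = 3.576×10⁶ m.
Transfer ellipse a_t = (r₁ + r₂)/2 = 2.398×10⁶ m.
At r₁: circular v_c1 = √(μ/r₁) = 1257 m/s; transfer-periapsis v_p = √[μ(2/r₁ − 1/a_t)] = 1536 m/s.
Δv₁ = v_p − v_c1 = 278.2 m/s.
At r₂: circular v_c2 = √(μ/r₂) = 734.1 m/s; transfer-apoapsis v_a = √[μ(2/r₂ − 1/a_t)] = 523.4 m/s.
Δv₂ = v_c2 − v_a = 210.6 m/s.
Total Δv = Δv₁ + Δv₂ = 488.9 m/s.

Δv_total ≈ 489 m/s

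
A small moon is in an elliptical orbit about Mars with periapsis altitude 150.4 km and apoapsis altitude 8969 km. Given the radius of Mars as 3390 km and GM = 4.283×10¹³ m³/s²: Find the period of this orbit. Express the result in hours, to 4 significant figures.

r_p = 3390 + 150.4 = 3540.4 km = 3.5404×10⁶ m.
r_a = 3390 + 8969 = 12359 km = 1.2359×10⁷ m.
Semi-major axis a = (r_p + r_a)/2 = (3540.4 + 12359)/2 = 7949.7 km = 7.950×10⁶ m.
By Kepler's third law T = 2π√(a³/μ) = 2π × 3.425×10³ = 2.152×10⁴ s.
= 5.978 hours.

T ≈ 5.978 hours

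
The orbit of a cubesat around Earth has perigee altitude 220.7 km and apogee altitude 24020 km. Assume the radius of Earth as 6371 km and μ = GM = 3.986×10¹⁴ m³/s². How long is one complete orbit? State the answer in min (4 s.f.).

T ≈ 417.1 min

r_p = 6371 + 220.7 = 6591.7 km = 6.5917×10⁶ m.
r_a = 6371 + 24020 = 30391 km = 3.0391×10⁷ m.
Semi-major axis a = (r_p + r_a)/2 = (6591.7 + 30391)/2 = 18491 km = 1.849×10⁷ m.
By Kepler's third law T = 2π√(a³/μ) = 2π × 3.983×10³ = 2.502×10⁴ s.
= 417.1 min.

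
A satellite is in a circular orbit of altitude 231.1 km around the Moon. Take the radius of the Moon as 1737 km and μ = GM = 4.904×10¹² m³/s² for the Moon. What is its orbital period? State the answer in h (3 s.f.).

r = 1737 + 231.1 = 1968.1 km = 1.9681×10⁶ m.
Kepler's third law: T = 2π√(r³/μ) = 2π√((1.968×10⁶)³ / 4.904×10¹²).
r³/μ = 1.555×10⁶ s², so T = 2π × 1.247×10³ = 7.834×10³ s.
Converting: 7.834×10³ s ÷ 3600 = 2.176 h.

T ≈ 2.18 h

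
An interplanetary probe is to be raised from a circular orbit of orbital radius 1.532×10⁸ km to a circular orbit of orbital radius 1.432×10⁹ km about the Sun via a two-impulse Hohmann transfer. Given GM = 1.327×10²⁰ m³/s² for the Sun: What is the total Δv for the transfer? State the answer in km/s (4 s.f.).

Δv_total ≈ 15.52 km/s

r₁ = 1.532×10⁸ km = 1.532×10¹¹ m.
r₂ = 1.432×10⁹ km = 1.432×10¹² m.
Transfer ellipse a_t = (r₁ + r₂)/2 = 7.926×10¹¹ m.
At r₁: circular v_c1 = √(μ/r₁) = 29430 m/s; transfer-perihelion v_p = √[μ(2/r₁ − 1/a_t)] = 39560 m/s.
Δv₁ = v_p − v_c1 = 10130 m/s.
At r₂: circular v_c2 = √(μ/r₂) = 9626 m/s; transfer-aphelion v_a = √[μ(2/r₂ − 1/a_t)] = 4232 m/s.
Δv₂ = v_c2 − v_a = 5394 m/s.
Total Δv = Δv₁ + Δv₂ = 15520 m/s = 15.52 km/s.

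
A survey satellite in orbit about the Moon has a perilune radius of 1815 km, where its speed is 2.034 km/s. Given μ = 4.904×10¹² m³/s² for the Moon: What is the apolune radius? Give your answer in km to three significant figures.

r_p = 1.815×10⁶ m.
Specific energy ε = v²/2 − μ/r = -6.334×10⁵ J/kg, so a = −μ/(2ε) = 3.871×10⁶ m.
The apsides satisfy r_p + r_a = 2a, so the apolune radius is 2a − r_p = 5.928×10⁶ m = 5927.9 km.

apolune radius ≈ 5930 km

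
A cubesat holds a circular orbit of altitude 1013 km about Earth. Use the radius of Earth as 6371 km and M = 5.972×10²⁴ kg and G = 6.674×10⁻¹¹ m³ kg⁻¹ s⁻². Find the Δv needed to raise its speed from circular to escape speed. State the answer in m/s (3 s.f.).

Δv ≈ 3040 m/s

μ = GM = 6.674×10⁻¹¹ × 5.972×10²⁴ = 3.986×10¹⁴ m³/s².
r = 6371 + 1013 = 7384.0 km = 7.3840×10⁶ m.
Circular speed v_c = √(μ/r) = 7347 m/s.
Escape speed v_esc = √(2μ/r) = √2 × v_c = 10390 m/s.
Δv = v_esc − v_c = 3043 m/s.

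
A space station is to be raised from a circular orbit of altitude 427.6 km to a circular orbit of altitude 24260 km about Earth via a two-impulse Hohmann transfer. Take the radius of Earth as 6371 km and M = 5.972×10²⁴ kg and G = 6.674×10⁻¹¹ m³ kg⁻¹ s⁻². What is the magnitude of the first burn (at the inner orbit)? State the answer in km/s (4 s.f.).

Δv ≈ 2.139 km/s

μ = GM = 6.674×10⁻¹¹ × 5.972×10²⁴ = 3.986×10¹⁴ m³/s².
r₁ = 6371 + 427.6 = 6798.6 km = 6.7986×10⁶ m.
r₂ = 6371 + 24260 = 30631 km = 3.0631×10⁷ m.
Transfer ellipse a_t = (r₁ + r₂)/2 = 1.871×10⁷ m.
At r₁: circular v_c1 = √(μ/r₁) = 7657 m/s; transfer-perigee v_p = √[μ(2/r₁ − 1/a_t)] = 9796 m/s.
Δv₁ = v_p − v_c1 = 2139 m/s.
= 2.139 km/s.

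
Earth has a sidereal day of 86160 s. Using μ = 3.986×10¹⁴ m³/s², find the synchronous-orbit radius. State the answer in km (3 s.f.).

A synchronous orbit has period T, so by Kepler's third law a = (μT²/4π²)^(1/3).
μT²/4π² = 3.986×10¹⁴ × (8.616×10⁴)² / 39.48 = 7.495×10²² m³.
a = 4.216×10⁷ m = 42163 km.

r_sync ≈ 42200 km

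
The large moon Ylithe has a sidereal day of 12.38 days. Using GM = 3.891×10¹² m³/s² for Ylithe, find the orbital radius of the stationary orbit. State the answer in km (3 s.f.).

T = 12.38 days = 1.070×10⁶ s.
A synchronous orbit has period T, so by Kepler's third law a = (μT²/4π²)^(1/3).
μT²/4π² = 3.891×10¹² × (1.070×10⁶)² / 39.48 = 1.128×10²³ m³.
a = 4.831×10⁷ m = 48312 km.

r_sync ≈ 48300 km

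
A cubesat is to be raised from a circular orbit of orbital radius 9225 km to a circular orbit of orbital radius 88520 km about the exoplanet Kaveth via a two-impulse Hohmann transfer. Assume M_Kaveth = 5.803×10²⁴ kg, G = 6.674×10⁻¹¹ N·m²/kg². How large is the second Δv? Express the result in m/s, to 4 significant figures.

μ = GM = 6.674×10⁻¹¹ × 5.803×10²⁴ = 3.873×10¹⁴ m³/s².
r₁ = 9225 km = 9.225×10⁶ m.
r₂ = 88520 km = 8.852×10⁷ m.
Transfer ellipse a_t = (r₁ + r₂)/2 = 4.887×10⁷ m.
At r₁: circular v_c1 = √(μ/r₁) = 6479 m/s; transfer-periapsis v_p = √[μ(2/r₁ − 1/a_t)] = 8720 m/s.
At r₂: circular v_c2 = √(μ/r₂) = 2092 m/s; transfer-apoapsis v_a = √[μ(2/r₂ − 1/a_t)] = 908.8 m/s.
Δv₂ = v_c2 − v_a = 1183 m/s.

Δv ≈ 1183 m/s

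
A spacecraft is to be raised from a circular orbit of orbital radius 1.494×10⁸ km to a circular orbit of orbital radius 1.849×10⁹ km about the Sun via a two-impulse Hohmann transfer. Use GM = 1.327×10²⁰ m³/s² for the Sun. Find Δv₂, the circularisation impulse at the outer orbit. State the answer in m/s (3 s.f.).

Δv ≈ 5200 m/s

r₁ = 1.494×10⁸ km = 1.494×10¹¹ m.
r₂ = 1.849×10⁹ km = 1.849×10¹² m.
Transfer ellipse a_t = (r₁ + r₂)/2 = 9.992×10¹¹ m.
At r₁: circular v_c1 = √(μ/r₁) = 29800 m/s; transfer-perihelion v_p = √[μ(2/r₁ − 1/a_t)] = 40540 m/s.
At r₂: circular v_c2 = √(μ/r₂) = 8472 m/s; transfer-aphelion v_a = √[μ(2/r₂ − 1/a_t)] = 3276 m/s.
Δv₂ = v_c2 − v_a = 5196 m/s.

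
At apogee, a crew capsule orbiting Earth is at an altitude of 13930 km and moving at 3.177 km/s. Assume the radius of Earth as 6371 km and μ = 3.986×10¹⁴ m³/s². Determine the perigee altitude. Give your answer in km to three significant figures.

r_a = 6371 + 13930 = 20301 km = 2.030×10⁷ m.
Specific energy ε = v²/2 − μ/r = -1.459×10⁷ J/kg, so a = −μ/(2ε) = 1.366×10⁷ m.
The apsides satisfy r_p + r_a = 2a, so the perigee radius is 2a − r_a = 7.023×10⁶ m = 7023.1 km.
Perigee altitude = 7023.1 − 6371 = 652.13 km.

perigee altitude ≈ 652 km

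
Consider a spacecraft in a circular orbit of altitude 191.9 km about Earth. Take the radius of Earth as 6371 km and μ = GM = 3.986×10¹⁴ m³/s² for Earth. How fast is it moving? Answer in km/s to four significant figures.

v ≈ 7.793 km/s

r = 6371 + 191.9 = 6562.9 km = 6.5629×10⁶ m.
For a circular orbit v = √(μ/r) = √(3.986×10¹⁴ / 6.563×10⁶) = √(6.074×10⁷) = 7793 m/s.
That is 7.793 km/s.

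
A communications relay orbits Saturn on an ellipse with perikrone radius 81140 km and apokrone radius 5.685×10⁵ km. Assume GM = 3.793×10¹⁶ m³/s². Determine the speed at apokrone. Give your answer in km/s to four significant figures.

v ≈ 4.082 km/s

Semi-major axis a = (r_p + r_a)/2 = 3.2482×10⁵ km = 3.248×10⁸ m.
Vis-viva: v² = μ(2/r − 1/a) = 3.793×10¹⁶ × (3.518×10⁻⁹ − 3.079×10⁻⁹) = 1.667×10⁷ m²/s².
v = 4082 m/s = 4.082 km/s.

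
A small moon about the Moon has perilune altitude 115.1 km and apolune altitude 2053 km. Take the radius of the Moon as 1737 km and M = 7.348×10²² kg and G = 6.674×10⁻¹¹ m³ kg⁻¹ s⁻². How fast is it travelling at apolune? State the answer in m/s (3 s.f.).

μ = GM = 6.674×10⁻¹¹ × 7.348×10²² = 4.904×10¹² m³/s².
r_p = 1737 + 115.1 = 1852.1 km = 1.8521×10⁶ m.
r_a = 1737 + 2053 = 3790.0 km = 3.7900×10⁶ m.
Semi-major axis a = (r_p + r_a)/2 = 2821.1 km = 2.821×10⁶ m.
Vis-viva: v² = μ(2/r − 1/a) = 4.904×10¹² × (5.277×10⁻⁷ − 3.545×10⁻⁷) = 8.495×10⁵ m²/s².
v = 921.7 m/s.

v ≈ 922 m/s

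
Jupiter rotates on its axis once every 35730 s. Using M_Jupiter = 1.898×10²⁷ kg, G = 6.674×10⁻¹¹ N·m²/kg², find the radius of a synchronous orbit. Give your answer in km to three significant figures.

r_sync ≈ 1.60×10⁵ km

μ = GM = 6.674×10⁻¹¹ × 1.898×10²⁷ = 1.267×10¹⁷ m³/s².
A synchronous orbit has period T, so by Kepler's third law a = (μT²/4π²)^(1/3).
μT²/4π² = 1.267×10¹⁷ × (3.573×10⁴)² / 39.48 = 4.096×10²⁴ m³.
a = 1.600×10⁸ m = 1.6000×10⁵ km.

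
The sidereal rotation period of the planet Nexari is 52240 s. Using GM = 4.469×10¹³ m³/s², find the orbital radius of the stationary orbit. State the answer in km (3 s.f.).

A synchronous orbit has period T, so by Kepler's third law a = (μT²/4π²)^(1/3).
μT²/4π² = 4.469×10¹³ × (5.224×10⁴)² / 39.48 = 3.089×10²¹ m³.
a = 1.456×10⁷ m = 14564 km.

r_sync ≈ 14600 km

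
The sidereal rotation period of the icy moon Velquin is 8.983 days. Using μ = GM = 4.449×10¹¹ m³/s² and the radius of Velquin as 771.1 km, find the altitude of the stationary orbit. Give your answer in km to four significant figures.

h_sync ≈ 18160 km

T = 8.983 days = 7.761×10⁵ s.
A synchronous orbit has period T, so by Kepler's third law a = (μT²/4π²)^(1/3).
μT²/4π² = 4.449×10¹¹ × (7.761×10⁵)² / 39.48 = 6.788×10²¹ m³.
a = 1.893×10⁷ m = 18935 km.
Altitude h = a − R = 18935 − 771.1 = 18164 km.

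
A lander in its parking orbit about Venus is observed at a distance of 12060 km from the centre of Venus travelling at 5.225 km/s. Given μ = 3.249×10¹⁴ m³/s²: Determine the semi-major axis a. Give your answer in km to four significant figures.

r = 1.206×10⁷ m.
Vis-viva rearranged: 1/a = 2/r − v²/μ = 1.658×10⁻⁷ − 8.403×10⁻⁸ = 8.181×10⁻⁸ m⁻¹.
a = 1.222×10⁷ m = 12223 km.

a ≈ 12220 km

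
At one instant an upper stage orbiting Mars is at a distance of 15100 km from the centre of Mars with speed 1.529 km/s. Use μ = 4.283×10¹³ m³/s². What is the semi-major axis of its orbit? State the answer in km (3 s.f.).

r = 1.510×10⁷ m.
Specific orbital energy ε = v²/2 − μ/r = (1529)²/2 − 4.283×10¹³/1.510×10⁷ = -1.668×10⁶ J/kg.
Since ε = −μ/(2a), a = −μ/(2ε) = 1.284×10⁷ m = 12843 km.

a ≈ 12800 km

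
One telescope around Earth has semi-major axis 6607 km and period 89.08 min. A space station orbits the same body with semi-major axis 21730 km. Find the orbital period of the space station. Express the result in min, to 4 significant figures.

Kepler's third law: T² ∝ a³, so T₂ = T₁ (a₂/a₁)^(3/2).
a₂/a₁ = 3.289, (a₂/a₁)^(3/2) = 5.965.
T₂ = 89.08 × 5.965 = 531.3 min.

T₂ ≈ 531.3 min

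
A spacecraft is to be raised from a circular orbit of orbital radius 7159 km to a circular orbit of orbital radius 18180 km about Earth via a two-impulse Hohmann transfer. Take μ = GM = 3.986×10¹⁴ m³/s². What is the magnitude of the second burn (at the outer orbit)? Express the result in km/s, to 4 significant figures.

Δv ≈ 1.163 km/s

r₁ = 7159 km = 7.159×10⁶ m.
r₂ = 18180 km = 1.818×10⁷ m.
Transfer ellipse a_t = (r₁ + r₂)/2 = 1.267×10⁷ m.
At r₁: circular v_c1 = √(μ/r₁) = 7462 m/s; transfer-perigee v_p = √[μ(2/r₁ − 1/a_t)] = 8938 m/s.
At r₂: circular v_c2 = √(μ/r₂) = 4682 m/s; transfer-apogee v_a = √[μ(2/r₂ − 1/a_t)] = 3520 m/s.
Δv₂ = v_c2 − v_a = 1163 m/s.
= 1.163 km/s.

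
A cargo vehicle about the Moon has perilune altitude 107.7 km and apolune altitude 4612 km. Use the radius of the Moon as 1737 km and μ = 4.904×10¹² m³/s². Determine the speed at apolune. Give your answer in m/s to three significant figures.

v ≈ 590 m/s

r_p = 1737 + 107.7 = 1844.7 km = 1.8447×10⁶ m.
r_a = 1737 + 4612 = 6349.0 km = 6.3490×10⁶ m.
Semi-major axis a = (r_p + r_a)/2 = 4096.9 km = 4.097×10⁶ m.
Vis-viva: v² = μ(2/r − 1/a) = 4.904×10¹² × (3.150×10⁻⁷ − 2.441×10⁻⁷) = 3.478×10⁵ m²/s².
v = 589.7 m/s.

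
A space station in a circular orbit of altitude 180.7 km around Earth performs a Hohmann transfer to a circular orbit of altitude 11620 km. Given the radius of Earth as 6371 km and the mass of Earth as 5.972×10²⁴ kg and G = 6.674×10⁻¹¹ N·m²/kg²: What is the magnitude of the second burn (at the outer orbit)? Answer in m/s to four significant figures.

μ = GM = 6.674×10⁻¹¹ × 5.972×10²⁴ = 3.986×10¹⁴ m³/s².
r₁ = 6371 + 180.7 = 6551.7 km = 6.5517×10⁶ m.
r₂ = 6371 + 11620 = 17991 km = 1.7991×10⁷ m.
Transfer ellipse a_t = (r₁ + r₂)/2 = 1.227×10⁷ m.
At r₁: circular v_c1 = √(μ/r₁) = 7800 m/s; transfer-perigee v_p = √[μ(2/r₁ − 1/a_t)] = 9444 m/s.
At r₂: circular v_c2 = √(μ/r₂) = 4707 m/s; transfer-apogee v_a = √[μ(2/r₂ − 1/a_t)] = 3439 m/s.
Δv₂ = v_c2 − v_a = 1268 m/s.

Δv ≈ 1268 m/s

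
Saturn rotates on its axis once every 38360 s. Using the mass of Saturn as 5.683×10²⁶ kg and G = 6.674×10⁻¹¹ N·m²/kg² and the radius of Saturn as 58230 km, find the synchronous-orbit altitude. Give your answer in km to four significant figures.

h_sync ≈ 54000 km

μ = GM = 6.674×10⁻¹¹ × 5.683×10²⁶ = 3.793×10¹⁶ m³/s².
A synchronous orbit has period T, so by Kepler's third law a = (μT²/4π²)^(1/3).
μT²/4π² = 3.793×10¹⁶ × (3.836×10⁴)² / 39.48 = 1.414×10²⁴ m³.
a = 1.122×10⁸ m = 1.1223×10⁵ km.
Altitude h = a − R = 1.1223×10⁵ − 58230 = 54003 km.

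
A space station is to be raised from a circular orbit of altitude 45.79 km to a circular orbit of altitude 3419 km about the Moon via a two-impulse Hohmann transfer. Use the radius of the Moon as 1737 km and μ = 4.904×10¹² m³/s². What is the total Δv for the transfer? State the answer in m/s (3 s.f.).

r₁ = 1737 + 45.79 = 1782.8 km = 1.7828×10⁶ m.
r₂ = 1737 + 3419 = 5156.0 km = 5.1560×10⁶ m.
Transfer ellipse a_t = (r₁ + r₂)/2 = 3.469×10⁶ m.
At r₁: circular v_c1 = √(μ/r₁) = 1659 m/s; transfer-perilune v_p = √[μ(2/r₁ − 1/a_t)] = 2022 m/s.
Δv₁ = v_p − v_c1 = 363.3 m/s.
At r₂: circular v_c2 = √(μ/r₂) = 975.3 m/s; transfer-apolune v_a = √[μ(2/r₂ − 1/a_t)] = 699.1 m/s.
Δv₂ = v_c2 − v_a = 276.2 m/s.
Total Δv = Δv₁ + Δv₂ = 639.5 m/s.

Δv_total ≈ 639 m/s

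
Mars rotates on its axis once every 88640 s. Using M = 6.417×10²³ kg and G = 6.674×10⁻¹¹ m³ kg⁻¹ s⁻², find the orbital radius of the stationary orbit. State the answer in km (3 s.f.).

r_sync ≈ 20400 km

μ = GM = 6.674×10⁻¹¹ × 6.417×10²³ = 4.283×10¹³ m³/s².
A synchronous orbit has period T, so by Kepler's third law a = (μT²/4π²)^(1/3).
μT²/4π² = 4.283×10¹³ × (8.864×10⁴)² / 39.48 = 8.524×10²¹ m³.
a = 2.043×10⁷ m = 20427 km.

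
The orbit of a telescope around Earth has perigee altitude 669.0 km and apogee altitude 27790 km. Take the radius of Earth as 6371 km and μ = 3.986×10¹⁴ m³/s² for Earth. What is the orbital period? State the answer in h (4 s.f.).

r_p = 6371 + 669.0 = 7040.0 km = 7.0400×10⁶ m.
r_a = 6371 + 27790 = 34161 km = 3.4161×10⁷ m.
Semi-major axis a = (r_p + r_a)/2 = (7040.0 + 34161)/2 = 20600 km = 2.060×10⁷ m.
By Kepler's third law T = 2π√(a³/μ) = 2π × 4.683×10³ = 2.943×10⁴ s.
= 8.174 h.

T ≈ 8.174 h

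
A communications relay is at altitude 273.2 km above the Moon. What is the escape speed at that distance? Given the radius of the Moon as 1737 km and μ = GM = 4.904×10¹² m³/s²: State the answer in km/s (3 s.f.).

v_esc ≈ 2.21 km/s

r = 1737 + 273.2 = 2010.2 km = 2.0102×10⁶ m.
Escape speed v_esc = √(2μ/r) = √(2 × 4.904×10¹² / 2.010×10⁶) = √(4.879×10⁶) = 2209 m/s.
= 2.209 km/s.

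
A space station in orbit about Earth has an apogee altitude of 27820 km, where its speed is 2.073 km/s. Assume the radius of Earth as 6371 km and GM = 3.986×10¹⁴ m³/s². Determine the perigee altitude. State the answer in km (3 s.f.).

r_a = 6371 + 27820 = 34191 km = 3.419×10⁷ m.
Specific energy ε = v²/2 − μ/r = -9.509×10⁶ J/kg, so a = −μ/(2ε) = 2.096×10⁷ m.
The apsides satisfy r_p + r_a = 2a, so the perigee radius is 2a − r_a = 7.726×10⁶ m = 7725.5 km.
Perigee altitude = 7725.5 − 6371 = 1354.5 km.

perigee altitude ≈ 1350 km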